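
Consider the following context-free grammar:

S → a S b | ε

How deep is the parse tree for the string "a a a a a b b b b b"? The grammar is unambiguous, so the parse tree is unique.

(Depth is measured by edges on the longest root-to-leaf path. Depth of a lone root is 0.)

6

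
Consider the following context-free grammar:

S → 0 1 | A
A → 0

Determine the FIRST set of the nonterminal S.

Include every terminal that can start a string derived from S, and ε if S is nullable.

We compute FIRST(S) using the standard algorithm.
FIRST(A) = {0}
FIRST(S) = {0}
Therefore, FIRST(S) = {0}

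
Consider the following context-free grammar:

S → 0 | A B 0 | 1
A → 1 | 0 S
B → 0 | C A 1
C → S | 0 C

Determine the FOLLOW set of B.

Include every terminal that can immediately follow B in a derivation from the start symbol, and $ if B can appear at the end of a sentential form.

We compute FOLLOW(B) using the standard algorithm.
FOLLOW(S) starts with {$}.
FIRST(A) = {0, 1}
FIRST(B) = {0, 1}
FIRST(C) = {0, 1}
FIRST(S) = {0, 1}
FOLLOW(A) = {0, 1}
FOLLOW(B) = {0}
FOLLOW(C) = {0, 1}
FOLLOW(S) = {$, 0, 1}
Therefore, FOLLOW(B) = {0}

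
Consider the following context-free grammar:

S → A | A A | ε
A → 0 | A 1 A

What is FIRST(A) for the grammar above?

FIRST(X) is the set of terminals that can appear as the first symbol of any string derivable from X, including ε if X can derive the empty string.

We compute FIRST(A) using the standard algorithm.
FIRST(A) = {0}
FIRST(S) = {0, ε}
Therefore, FIRST(A) = {0}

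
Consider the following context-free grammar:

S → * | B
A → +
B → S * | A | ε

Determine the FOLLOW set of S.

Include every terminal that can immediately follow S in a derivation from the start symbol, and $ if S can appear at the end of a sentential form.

We compute FOLLOW(S) using the standard algorithm.
FOLLOW(S) starts with {$}.
FIRST(A) = {+}
FIRST(B) = {*, +, ε}
FIRST(S) = {*, +, ε}
FOLLOW(A) = {$, *}
FOLLOW(B) = {$, *}
FOLLOW(S) = {$, *}
Therefore, FOLLOW(S) = {$, *}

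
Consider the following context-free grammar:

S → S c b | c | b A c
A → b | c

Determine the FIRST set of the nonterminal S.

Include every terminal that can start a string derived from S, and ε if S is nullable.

We compute FIRST(S) using the standard algorithm.
FIRST(A) = {b, c}
FIRST(S) = {b, c}
Therefore, FIRST(S) = {b, c}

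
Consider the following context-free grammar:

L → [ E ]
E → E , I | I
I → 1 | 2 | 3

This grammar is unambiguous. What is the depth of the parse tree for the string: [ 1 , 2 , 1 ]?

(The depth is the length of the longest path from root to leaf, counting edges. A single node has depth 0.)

5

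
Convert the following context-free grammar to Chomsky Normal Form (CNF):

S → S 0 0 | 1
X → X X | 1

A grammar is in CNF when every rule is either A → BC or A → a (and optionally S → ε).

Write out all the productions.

T0 → 0; S → 1; X → 1; S → S X0; X0 → T0 T0; X → X X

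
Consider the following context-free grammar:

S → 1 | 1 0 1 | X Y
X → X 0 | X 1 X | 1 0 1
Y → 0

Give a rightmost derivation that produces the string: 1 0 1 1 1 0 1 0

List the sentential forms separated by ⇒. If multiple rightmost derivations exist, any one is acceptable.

S ⇒ X Y ⇒ X 0 ⇒ X 1 X 0 ⇒ X 1 1 0 1 0 ⇒ 1 0 1 1 1 0 1 0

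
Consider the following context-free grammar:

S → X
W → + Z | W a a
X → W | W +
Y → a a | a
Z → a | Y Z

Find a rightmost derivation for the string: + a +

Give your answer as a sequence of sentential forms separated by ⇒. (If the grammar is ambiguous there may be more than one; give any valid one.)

S ⇒ X ⇒ W + ⇒ + Z + ⇒ + a +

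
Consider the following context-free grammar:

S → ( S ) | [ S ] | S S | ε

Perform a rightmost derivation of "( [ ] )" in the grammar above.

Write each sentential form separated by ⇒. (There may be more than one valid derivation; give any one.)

S ⇒ ( S ) ⇒ ( [ S ] ) ⇒ ( [ ] )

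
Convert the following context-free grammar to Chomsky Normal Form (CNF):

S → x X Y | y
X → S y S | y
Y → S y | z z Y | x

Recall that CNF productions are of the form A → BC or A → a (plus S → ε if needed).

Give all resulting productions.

TX → x; S → y; TY → y; X → y; TZ → z; Y → x; S → TX X0; X0 → X Y; X → S X1; X1 → TY S; Y → S TY; Y → TZ X2; X2 → TZ Y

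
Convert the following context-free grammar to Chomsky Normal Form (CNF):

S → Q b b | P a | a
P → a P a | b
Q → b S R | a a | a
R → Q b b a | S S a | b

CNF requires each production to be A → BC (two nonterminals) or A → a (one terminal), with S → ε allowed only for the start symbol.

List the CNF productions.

TB → b; TA → a; S → a; P → b; Q → a; R → b; S → Q X0; X0 → TB TB; S → P TA; P → TA X1; X1 → P TA; Q → TB X2; X2 → S R; Q → TA TA; R → Q X3; X3 → TB X4; X4 → TB TA; R → S X5; X5 → S TA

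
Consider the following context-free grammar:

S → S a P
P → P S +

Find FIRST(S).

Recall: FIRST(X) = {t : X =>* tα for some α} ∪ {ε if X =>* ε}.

We compute FIRST(S) using the standard algorithm.
FIRST(P) = {}
FIRST(S) = {}
Therefore, FIRST(S) = {}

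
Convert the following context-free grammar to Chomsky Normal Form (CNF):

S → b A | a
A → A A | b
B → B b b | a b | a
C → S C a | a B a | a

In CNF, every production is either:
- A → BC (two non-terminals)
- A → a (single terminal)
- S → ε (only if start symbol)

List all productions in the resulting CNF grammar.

TB → b; S → a; A → b; TA → a; B → a; C → a; S → TB A; A → A A; B → B X0; X0 → TB TB; B → TA TB; C → S X1; X1 → C TA; C → TA X2; X2 → B TA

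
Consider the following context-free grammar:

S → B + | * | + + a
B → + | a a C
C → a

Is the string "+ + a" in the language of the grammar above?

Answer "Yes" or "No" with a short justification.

Yes - a valid derivation exists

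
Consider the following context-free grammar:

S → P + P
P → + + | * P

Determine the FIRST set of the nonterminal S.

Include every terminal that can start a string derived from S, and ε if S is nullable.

We compute FIRST(S) using the standard algorithm.
FIRST(P) = {*, +}
FIRST(S) = {*, +}
Therefore, FIRST(S) = {*, +}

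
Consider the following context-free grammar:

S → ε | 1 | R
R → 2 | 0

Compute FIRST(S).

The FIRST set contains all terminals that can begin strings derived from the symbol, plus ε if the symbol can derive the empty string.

We compute FIRST(S) using the standard algorithm.
FIRST(R) = {0, 2}
FIRST(S) = {0, 1, 2, ε}
Therefore, FIRST(S) = {0, 1, 2, ε}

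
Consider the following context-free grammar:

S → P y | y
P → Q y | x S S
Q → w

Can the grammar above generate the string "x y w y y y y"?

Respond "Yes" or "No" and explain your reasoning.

No - no valid derivation exists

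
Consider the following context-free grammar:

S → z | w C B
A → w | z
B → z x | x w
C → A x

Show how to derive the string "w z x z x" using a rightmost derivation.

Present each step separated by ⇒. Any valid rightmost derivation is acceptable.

S ⇒ w C B ⇒ w C z x ⇒ w A x z x ⇒ w z x z x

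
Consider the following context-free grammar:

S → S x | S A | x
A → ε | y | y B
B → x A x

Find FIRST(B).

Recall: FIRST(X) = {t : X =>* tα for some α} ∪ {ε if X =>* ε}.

We compute FIRST(B) using the standard algorithm.
FIRST(A) = {y, ε}
FIRST(B) = {x}
FIRST(S) = {x}
Therefore, FIRST(B) = {x}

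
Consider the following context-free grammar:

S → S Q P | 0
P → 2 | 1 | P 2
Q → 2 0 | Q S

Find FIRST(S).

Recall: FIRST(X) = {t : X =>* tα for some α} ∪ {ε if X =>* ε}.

We compute FIRST(S) using the standard algorithm.
FIRST(P) = {1, 2}
FIRST(Q) = {2}
FIRST(S) = {0}
Therefore, FIRST(S) = {0}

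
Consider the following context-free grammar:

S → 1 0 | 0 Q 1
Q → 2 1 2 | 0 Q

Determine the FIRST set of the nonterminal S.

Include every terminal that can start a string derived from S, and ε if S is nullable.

We compute FIRST(S) using the standard algorithm.
FIRST(Q) = {0, 2}
FIRST(S) = {0, 1}
Therefore, FIRST(S) = {0, 1}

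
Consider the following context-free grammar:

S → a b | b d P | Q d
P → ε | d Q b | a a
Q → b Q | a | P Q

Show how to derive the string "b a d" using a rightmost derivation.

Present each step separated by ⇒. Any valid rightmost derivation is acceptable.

S ⇒ Q d ⇒ b Q d ⇒ b a d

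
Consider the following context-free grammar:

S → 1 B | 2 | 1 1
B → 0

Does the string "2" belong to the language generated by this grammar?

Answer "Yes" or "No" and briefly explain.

Yes - a valid derivation exists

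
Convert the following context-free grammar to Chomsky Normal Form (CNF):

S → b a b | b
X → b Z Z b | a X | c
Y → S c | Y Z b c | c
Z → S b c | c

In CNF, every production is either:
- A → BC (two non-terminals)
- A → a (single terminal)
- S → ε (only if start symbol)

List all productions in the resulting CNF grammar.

TB → b; TA → a; S → b; X → c; TC → c; Y → c; Z → c; S → TB X0; X0 → TA TB; X → TB X1; X1 → Z X2; X2 → Z TB; X → TA X; Y → S TC; Y → Y X3; X3 → Z X4; X4 → TB TC; Z → S X5; X5 → TB TC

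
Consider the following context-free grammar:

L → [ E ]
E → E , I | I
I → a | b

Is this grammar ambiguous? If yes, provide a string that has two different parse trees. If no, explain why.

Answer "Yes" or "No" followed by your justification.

No - the grammar is unambiguous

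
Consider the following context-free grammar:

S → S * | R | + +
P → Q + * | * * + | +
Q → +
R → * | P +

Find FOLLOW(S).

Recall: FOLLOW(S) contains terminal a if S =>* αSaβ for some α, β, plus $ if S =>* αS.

We compute FOLLOW(S) using the standard algorithm.
FOLLOW(S) starts with {$}.
FIRST(P) = {*, +}
FIRST(Q) = {+}
FIRST(R) = {*, +}
FIRST(S) = {*, +}
FOLLOW(P) = {+}
FOLLOW(Q) = {+}
FOLLOW(R) = {$, *}
FOLLOW(S) = {$, *}
Therefore, FOLLOW(S) = {$, *}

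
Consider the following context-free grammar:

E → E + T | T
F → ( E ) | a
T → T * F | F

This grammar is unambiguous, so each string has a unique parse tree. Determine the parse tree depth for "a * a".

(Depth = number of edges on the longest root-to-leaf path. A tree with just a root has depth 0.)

4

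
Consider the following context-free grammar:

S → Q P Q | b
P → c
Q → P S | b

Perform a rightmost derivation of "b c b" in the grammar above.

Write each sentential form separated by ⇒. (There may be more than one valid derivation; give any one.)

S ⇒ Q P Q ⇒ Q P b ⇒ Q c b ⇒ b c b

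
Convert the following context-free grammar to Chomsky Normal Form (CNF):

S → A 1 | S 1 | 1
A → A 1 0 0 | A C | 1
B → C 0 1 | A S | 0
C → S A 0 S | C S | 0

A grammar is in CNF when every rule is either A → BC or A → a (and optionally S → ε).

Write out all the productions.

T1 → 1; S → 1; T0 → 0; A → 1; B → 0; C → 0; S → A T1; S → S T1; A → A X0; X0 → T1 X1; X1 → T0 T0; A → A C; B → C X2; X2 → T0 T1; B → A S; C → S X3; X3 → A X4; X4 → T0 S; C → C S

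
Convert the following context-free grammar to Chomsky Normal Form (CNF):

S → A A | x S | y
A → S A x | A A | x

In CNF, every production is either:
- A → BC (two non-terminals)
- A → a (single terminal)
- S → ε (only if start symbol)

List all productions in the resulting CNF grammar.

TX → x; S → y; A → x; S → A A; S → TX S; A → S X0; X0 → A TX; A → A A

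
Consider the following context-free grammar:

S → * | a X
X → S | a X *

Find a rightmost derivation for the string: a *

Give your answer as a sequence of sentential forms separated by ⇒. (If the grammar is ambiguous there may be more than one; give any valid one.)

S ⇒ a X ⇒ a S ⇒ a *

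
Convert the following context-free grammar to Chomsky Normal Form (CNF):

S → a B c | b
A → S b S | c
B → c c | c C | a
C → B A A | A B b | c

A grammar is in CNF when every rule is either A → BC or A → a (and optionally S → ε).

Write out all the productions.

TA → a; TC → c; S → b; TB → b; A → c; B → a; C → c; S → TA X0; X0 → B TC; A → S X1; X1 → TB S; B → TC TC; B → TC C; C → B X2; X2 → A A; C → A X3; X3 → B TB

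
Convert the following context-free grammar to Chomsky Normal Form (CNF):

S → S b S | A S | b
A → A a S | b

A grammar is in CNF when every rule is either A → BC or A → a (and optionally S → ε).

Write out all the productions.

TB → b; S → b; TA → a; A → b; S → S X0; X0 → TB S; S → A S; A → A X1; X1 → TA S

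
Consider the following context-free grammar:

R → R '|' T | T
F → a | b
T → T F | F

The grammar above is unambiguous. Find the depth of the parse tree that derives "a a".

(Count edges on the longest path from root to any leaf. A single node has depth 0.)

4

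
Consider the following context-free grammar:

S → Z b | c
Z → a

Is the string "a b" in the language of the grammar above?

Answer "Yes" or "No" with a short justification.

Yes - a valid derivation exists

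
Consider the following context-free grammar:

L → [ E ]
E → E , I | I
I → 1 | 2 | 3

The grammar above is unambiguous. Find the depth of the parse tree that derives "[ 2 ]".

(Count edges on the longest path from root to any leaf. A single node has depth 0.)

3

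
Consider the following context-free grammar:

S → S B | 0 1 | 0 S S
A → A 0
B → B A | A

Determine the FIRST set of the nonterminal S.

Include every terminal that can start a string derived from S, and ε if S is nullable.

We compute FIRST(S) using the standard algorithm.
FIRST(A) = {}
FIRST(B) = {}
FIRST(S) = {0}
Therefore, FIRST(S) = {0}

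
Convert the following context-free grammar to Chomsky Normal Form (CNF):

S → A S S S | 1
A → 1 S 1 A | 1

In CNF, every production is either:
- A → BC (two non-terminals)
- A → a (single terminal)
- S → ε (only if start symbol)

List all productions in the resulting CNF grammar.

S → 1; T1 → 1; A → 1; S → A X0; X0 → S X1; X1 → S S; A → T1 X2; X2 → S X3; X3 → T1 A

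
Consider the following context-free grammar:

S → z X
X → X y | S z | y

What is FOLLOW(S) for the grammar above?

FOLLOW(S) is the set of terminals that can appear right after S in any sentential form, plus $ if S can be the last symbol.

We compute FOLLOW(S) using the standard algorithm.
FOLLOW(S) starts with {$}.
FIRST(S) = {z}
FIRST(X) = {y, z}
FOLLOW(S) = {$, z}
FOLLOW(X) = {$, y, z}
Therefore, FOLLOW(S) = {$, z}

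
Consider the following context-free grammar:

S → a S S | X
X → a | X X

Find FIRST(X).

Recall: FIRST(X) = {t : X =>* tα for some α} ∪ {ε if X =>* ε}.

We compute FIRST(X) using the standard algorithm.
FIRST(S) = {a}
FIRST(X) = {a}
Therefore, FIRST(X) = {a}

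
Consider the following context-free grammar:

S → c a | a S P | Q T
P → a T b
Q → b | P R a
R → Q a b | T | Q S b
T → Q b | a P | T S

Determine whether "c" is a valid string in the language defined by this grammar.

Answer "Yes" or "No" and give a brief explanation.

No - no valid derivation exists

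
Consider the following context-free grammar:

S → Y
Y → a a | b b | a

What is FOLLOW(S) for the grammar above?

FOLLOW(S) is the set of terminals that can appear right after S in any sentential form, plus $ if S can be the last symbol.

We compute FOLLOW(S) using the standard algorithm.
FOLLOW(S) starts with {$}.
FIRST(S) = {a, b}
FIRST(Y) = {a, b}
FOLLOW(S) = {$}
FOLLOW(Y) = {$}
Therefore, FOLLOW(S) = {$}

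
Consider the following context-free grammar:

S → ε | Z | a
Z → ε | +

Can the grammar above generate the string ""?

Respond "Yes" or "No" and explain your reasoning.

Yes - a valid derivation exists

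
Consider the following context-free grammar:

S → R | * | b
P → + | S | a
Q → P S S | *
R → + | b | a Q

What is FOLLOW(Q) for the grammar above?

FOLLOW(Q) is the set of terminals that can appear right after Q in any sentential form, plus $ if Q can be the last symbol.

We compute FOLLOW(Q) using the standard algorithm.
FOLLOW(S) starts with {$}.
FIRST(P) = {*, +, a, b}
FIRST(Q) = {*, +, a, b}
FIRST(R) = {+, a, b}
FIRST(S) = {*, +, a, b}
FOLLOW(P) = {*, +, a, b}
FOLLOW(Q) = {$, *, +, a, b}
FOLLOW(R) = {$, *, +, a, b}
FOLLOW(S) = {$, *, +, a, b}
Therefore, FOLLOW(Q) = {$, *, +, a, b}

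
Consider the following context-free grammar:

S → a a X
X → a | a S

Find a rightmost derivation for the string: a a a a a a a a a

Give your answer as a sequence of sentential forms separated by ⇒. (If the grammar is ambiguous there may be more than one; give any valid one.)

S ⇒ a a X ⇒ a a a S ⇒ a a a a a X ⇒ a a a a a a S ⇒ a a a a a a a a X ⇒ a a a a a a a a a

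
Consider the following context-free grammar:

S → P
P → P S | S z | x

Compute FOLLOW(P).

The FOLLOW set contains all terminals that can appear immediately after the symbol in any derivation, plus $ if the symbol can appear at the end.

We compute FOLLOW(P) using the standard algorithm.
FOLLOW(S) starts with {$}.
FIRST(P) = {x}
FIRST(S) = {x}
FOLLOW(P) = {$, x, z}
FOLLOW(S) = {$, x, z}
Therefore, FOLLOW(P) = {$, x, z}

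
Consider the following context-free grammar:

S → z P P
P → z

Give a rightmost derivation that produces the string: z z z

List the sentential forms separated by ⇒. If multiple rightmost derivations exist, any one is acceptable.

S ⇒ z P P ⇒ z P z ⇒ z z z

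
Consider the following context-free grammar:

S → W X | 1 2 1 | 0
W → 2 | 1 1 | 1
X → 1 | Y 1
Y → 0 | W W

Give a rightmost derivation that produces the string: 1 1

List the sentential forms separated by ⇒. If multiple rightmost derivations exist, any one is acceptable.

S ⇒ W X ⇒ W 1 ⇒ 1 1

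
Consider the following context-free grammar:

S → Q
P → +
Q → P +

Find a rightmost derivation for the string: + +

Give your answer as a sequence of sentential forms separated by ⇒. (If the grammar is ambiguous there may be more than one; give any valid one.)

S ⇒ Q ⇒ P + ⇒ + +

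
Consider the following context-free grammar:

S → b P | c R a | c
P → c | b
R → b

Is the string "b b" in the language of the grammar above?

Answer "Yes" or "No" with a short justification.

Yes - a valid derivation exists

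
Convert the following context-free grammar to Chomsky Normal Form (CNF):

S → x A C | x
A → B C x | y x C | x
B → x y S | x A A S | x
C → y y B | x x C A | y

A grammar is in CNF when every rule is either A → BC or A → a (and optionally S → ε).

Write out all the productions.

TX → x; S → x; TY → y; A → x; B → x; C → y; S → TX X0; X0 → A C; A → B X1; X1 → C TX; A → TY X2; X2 → TX C; B → TX X3; X3 → TY S; B → TX X4; X4 → A X5; X5 → A S; C → TY X6; X6 → TY B; C → TX X7; X7 → TX X8; X8 → C A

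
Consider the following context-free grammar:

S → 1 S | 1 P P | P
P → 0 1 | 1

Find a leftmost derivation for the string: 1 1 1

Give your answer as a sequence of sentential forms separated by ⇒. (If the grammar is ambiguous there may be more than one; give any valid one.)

S ⇒ 1 P P ⇒ 1 1 P ⇒ 1 1 1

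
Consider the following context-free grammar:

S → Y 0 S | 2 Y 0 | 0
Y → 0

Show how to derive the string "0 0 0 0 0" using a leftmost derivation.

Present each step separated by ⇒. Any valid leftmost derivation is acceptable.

S ⇒ Y 0 S ⇒ 0 0 S ⇒ 0 0 Y 0 S ⇒ 0 0 0 0 S ⇒ 0 0 0 0 0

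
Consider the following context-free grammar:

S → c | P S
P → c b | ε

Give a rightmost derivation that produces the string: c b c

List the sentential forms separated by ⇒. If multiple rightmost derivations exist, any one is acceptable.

S ⇒ P S ⇒ P c ⇒ c b c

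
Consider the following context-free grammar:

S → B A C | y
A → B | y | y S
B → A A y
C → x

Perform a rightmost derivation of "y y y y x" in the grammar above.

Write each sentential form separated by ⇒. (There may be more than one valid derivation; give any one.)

S ⇒ B A C ⇒ B A x ⇒ B y x ⇒ A A y y x ⇒ A y y y x ⇒ y y y y x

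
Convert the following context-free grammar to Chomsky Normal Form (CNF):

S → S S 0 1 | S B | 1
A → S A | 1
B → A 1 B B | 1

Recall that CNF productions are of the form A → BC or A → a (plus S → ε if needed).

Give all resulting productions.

T0 → 0; T1 → 1; S → 1; A → 1; B → 1; S → S X0; X0 → S X1; X1 → T0 T1; S → S B; A → S A; B → A X2; X2 → T1 X3; X3 → B B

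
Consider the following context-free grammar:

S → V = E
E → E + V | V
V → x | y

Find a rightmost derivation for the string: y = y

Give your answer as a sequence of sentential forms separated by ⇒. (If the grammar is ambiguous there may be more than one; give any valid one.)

S ⇒ V = E ⇒ V = V ⇒ V = y ⇒ y = y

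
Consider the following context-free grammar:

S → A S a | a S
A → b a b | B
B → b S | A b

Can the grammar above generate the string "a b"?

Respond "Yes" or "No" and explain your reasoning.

No - no valid derivation exists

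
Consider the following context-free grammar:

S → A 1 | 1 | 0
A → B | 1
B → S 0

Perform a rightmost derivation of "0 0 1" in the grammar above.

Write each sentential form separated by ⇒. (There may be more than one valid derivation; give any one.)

S ⇒ A 1 ⇒ B 1 ⇒ S 0 1 ⇒ 0 0 1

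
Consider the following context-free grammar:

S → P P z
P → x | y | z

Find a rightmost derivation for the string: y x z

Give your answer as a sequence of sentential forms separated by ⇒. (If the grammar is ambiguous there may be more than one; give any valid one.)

S ⇒ P P z ⇒ P x z ⇒ y x z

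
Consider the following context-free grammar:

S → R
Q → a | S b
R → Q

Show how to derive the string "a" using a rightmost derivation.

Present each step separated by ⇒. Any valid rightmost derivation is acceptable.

S ⇒ R ⇒ Q ⇒ a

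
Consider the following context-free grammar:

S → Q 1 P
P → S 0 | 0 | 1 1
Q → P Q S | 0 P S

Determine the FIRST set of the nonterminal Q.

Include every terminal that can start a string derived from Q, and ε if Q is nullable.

We compute FIRST(Q) using the standard algorithm.
FIRST(P) = {0, 1}
FIRST(Q) = {0, 1}
FIRST(S) = {0, 1}
Therefore, FIRST(Q) = {0, 1}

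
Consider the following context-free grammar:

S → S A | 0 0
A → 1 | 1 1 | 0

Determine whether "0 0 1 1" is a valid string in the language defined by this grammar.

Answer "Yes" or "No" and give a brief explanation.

Yes - a valid derivation exists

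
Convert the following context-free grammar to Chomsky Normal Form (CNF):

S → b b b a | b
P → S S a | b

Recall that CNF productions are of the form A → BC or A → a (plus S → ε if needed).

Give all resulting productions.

TB → b; TA → a; S → b; P → b; S → TB X0; X0 → TB X1; X1 → TB TA; P → S X2; X2 → S TA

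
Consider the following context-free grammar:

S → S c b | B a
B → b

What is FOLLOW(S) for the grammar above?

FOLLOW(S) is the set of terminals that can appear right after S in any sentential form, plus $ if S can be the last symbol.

We compute FOLLOW(S) using the standard algorithm.
FOLLOW(S) starts with {$}.
FIRST(B) = {b}
FIRST(S) = {b}
FOLLOW(B) = {a}
FOLLOW(S) = {$, c}
Therefore, FOLLOW(S) = {$, c}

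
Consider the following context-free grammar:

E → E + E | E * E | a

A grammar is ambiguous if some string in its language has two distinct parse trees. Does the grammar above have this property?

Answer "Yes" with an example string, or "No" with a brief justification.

Yes - the string 'a * a * a * a' has two distinct parse trees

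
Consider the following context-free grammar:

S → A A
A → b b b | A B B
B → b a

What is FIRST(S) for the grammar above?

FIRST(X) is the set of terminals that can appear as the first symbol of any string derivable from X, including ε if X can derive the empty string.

We compute FIRST(S) using the standard algorithm.
FIRST(A) = {b}
FIRST(B) = {b}
FIRST(S) = {b}
Therefore, FIRST(S) = {b}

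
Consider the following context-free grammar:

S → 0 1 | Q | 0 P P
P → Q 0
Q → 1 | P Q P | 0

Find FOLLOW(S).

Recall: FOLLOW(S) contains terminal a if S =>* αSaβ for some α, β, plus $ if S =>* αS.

We compute FOLLOW(S) using the standard algorithm.
FOLLOW(S) starts with {$}.
FIRST(P) = {0, 1}
FIRST(Q) = {0, 1}
FIRST(S) = {0, 1}
FOLLOW(P) = {$, 0, 1}
FOLLOW(Q) = {$, 0, 1}
FOLLOW(S) = {$}
Therefore, FOLLOW(S) = {$}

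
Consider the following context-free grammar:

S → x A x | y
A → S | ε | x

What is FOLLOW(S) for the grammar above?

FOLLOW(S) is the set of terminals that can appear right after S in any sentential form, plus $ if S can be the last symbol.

We compute FOLLOW(S) using the standard algorithm.
FOLLOW(S) starts with {$}.
FIRST(A) = {x, y, ε}
FIRST(S) = {x, y}
FOLLOW(A) = {x}
FOLLOW(S) = {$, x}
Therefore, FOLLOW(S) = {$, x}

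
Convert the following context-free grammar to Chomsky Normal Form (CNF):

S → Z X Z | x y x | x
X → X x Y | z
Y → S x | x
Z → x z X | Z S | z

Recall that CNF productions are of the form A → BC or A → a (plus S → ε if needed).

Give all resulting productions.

TX → x; TY → y; S → x; X → z; Y → x; TZ → z; Z → z; S → Z X0; X0 → X Z; S → TX X1; X1 → TY TX; X → X X2; X2 → TX Y; Y → S TX; Z → TX X3; X3 → TZ X; Z → Z S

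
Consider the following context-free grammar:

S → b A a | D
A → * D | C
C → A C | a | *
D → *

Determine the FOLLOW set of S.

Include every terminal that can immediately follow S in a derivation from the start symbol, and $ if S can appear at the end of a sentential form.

We compute FOLLOW(S) using the standard algorithm.
FOLLOW(S) starts with {$}.
FIRST(A) = {*, a}
FIRST(C) = {*, a}
FIRST(D) = {*}
FIRST(S) = {*, b}
FOLLOW(A) = {*, a}
FOLLOW(C) = {*, a}
FOLLOW(D) = {$, *, a}
FOLLOW(S) = {$}
Therefore, FOLLOW(S) = {$}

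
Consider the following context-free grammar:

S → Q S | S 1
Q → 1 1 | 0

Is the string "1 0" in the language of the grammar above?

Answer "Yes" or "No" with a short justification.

No - no valid derivation exists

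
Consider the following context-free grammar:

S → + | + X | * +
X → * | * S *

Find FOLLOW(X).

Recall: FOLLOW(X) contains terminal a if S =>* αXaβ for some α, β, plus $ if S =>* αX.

We compute FOLLOW(X) using the standard algorithm.
FOLLOW(S) starts with {$}.
FIRST(S) = {*, +}
FIRST(X) = {*}
FOLLOW(S) = {$, *}
FOLLOW(X) = {$, *}
Therefore, FOLLOW(X) = {$, *}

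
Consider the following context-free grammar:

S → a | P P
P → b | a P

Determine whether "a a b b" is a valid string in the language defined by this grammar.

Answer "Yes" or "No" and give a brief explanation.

Yes - a valid derivation exists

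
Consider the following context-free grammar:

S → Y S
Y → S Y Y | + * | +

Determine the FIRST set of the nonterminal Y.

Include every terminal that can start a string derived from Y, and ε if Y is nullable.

We compute FIRST(Y) using the standard algorithm.
FIRST(S) = {+}
FIRST(Y) = {+}
Therefore, FIRST(Y) = {+}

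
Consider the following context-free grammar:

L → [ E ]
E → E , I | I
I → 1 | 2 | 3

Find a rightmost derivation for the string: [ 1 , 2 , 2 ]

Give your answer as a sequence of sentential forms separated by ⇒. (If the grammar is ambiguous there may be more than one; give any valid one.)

L ⇒ [ E ] ⇒ [ E , I ] ⇒ [ E , 2 ] ⇒ [ E , I , 2 ] ⇒ [ E , 2 , 2 ] ⇒ [ I , 2 , 2 ] ⇒ [ 1 , 2 , 2 ]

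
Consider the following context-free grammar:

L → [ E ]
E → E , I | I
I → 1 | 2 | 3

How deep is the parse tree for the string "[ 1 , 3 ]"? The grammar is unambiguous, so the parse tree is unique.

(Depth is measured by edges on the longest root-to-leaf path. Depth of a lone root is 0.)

4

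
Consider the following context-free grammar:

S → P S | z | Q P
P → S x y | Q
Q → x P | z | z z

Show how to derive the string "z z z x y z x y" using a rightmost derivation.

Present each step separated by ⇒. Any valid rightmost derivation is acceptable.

S ⇒ Q P ⇒ Q S x y ⇒ Q P S x y ⇒ Q P z x y ⇒ Q S x y z x y ⇒ Q z x y z x y ⇒ z z z x y z x y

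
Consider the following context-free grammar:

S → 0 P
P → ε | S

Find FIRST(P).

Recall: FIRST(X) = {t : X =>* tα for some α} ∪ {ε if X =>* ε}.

We compute FIRST(P) using the standard algorithm.
FIRST(P) = {0, ε}
FIRST(S) = {0}
Therefore, FIRST(P) = {0, ε}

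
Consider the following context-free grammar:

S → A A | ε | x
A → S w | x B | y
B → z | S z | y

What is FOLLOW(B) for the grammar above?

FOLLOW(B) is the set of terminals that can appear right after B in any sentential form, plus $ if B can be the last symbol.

We compute FOLLOW(B) using the standard algorithm.
FOLLOW(S) starts with {$}.
FIRST(A) = {w, x, y}
FIRST(B) = {w, x, y, z}
FIRST(S) = {w, x, y, ε}
FOLLOW(A) = {$, w, x, y, z}
FOLLOW(B) = {$, w, x, y, z}
FOLLOW(S) = {$, w, z}
Therefore, FOLLOW(B) = {$, w, x, y, z}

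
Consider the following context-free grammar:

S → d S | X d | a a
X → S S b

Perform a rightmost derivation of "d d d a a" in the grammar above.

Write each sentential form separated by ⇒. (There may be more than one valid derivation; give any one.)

S ⇒ d S ⇒ d d S ⇒ d d d S ⇒ d d d a a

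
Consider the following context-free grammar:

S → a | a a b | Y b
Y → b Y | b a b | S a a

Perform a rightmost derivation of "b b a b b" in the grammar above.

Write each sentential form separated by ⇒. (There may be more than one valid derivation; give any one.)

S ⇒ Y b ⇒ b Y b ⇒ b b a b b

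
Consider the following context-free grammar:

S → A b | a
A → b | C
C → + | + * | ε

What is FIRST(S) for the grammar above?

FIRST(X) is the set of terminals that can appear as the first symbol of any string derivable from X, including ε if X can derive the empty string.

We compute FIRST(S) using the standard algorithm.
FIRST(A) = {+, b, ε}
FIRST(C) = {+, ε}
FIRST(S) = {+, a, b}
Therefore, FIRST(S) = {+, a, b}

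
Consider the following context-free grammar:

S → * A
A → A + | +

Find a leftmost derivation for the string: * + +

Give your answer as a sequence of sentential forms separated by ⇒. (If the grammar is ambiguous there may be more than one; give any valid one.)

S ⇒ * A ⇒ * A + ⇒ * + +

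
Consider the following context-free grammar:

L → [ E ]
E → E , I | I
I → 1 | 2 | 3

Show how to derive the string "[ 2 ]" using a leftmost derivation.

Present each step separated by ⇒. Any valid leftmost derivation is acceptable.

L ⇒ [ E ] ⇒ [ I ] ⇒ [ 2 ]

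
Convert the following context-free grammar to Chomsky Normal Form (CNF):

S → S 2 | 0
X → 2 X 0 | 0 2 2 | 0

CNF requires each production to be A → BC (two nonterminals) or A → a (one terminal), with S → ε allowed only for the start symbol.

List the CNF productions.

T2 → 2; S → 0; T0 → 0; X → 0; S → S T2; X → T2 X0; X0 → X T0; X → T0 X1; X1 → T2 T2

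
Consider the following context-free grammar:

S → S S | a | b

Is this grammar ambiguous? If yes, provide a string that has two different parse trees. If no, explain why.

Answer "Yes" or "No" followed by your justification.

Yes - the string 'a a b b' has two distinct leftmost derivations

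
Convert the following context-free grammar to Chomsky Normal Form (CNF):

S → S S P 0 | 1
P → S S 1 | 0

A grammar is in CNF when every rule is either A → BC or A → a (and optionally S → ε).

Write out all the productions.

T0 → 0; S → 1; T1 → 1; P → 0; S → S X0; X0 → S X1; X1 → P T0; P → S X2; X2 → S T1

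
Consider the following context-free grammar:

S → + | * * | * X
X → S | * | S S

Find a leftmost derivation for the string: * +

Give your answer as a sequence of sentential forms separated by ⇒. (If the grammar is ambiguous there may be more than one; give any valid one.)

S ⇒ * X ⇒ * S ⇒ * +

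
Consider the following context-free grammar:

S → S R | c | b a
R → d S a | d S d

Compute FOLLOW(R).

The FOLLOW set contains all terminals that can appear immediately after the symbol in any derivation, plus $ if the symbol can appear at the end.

We compute FOLLOW(R) using the standard algorithm.
FOLLOW(S) starts with {$}.
FIRST(R) = {d}
FIRST(S) = {b, c}
FOLLOW(R) = {$, a, d}
FOLLOW(S) = {$, a, d}
Therefore, FOLLOW(R) = {$, a, d}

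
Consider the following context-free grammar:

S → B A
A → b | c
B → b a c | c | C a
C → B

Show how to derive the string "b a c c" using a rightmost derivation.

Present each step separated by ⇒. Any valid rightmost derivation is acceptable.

S ⇒ B A ⇒ B c ⇒ b a c c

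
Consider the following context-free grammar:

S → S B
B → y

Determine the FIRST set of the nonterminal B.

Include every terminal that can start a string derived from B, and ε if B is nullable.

We compute FIRST(B) using the standard algorithm.
FIRST(B) = {y}
FIRST(S) = {}
Therefore, FIRST(B) = {y}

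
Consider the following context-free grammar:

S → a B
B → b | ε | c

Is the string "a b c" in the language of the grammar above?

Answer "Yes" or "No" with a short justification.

No - no valid derivation exists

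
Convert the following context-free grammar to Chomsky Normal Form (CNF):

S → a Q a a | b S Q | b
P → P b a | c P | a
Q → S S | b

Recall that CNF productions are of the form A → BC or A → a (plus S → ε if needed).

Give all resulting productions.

TA → a; TB → b; S → b; TC → c; P → a; Q → b; S → TA X0; X0 → Q X1; X1 → TA TA; S → TB X2; X2 → S Q; P → P X3; X3 → TB TA; P → TC P; Q → S S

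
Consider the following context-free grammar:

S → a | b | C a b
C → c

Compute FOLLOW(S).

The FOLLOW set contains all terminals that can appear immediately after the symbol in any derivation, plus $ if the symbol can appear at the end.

We compute FOLLOW(S) using the standard algorithm.
FOLLOW(S) starts with {$}.
FIRST(C) = {c}
FIRST(S) = {a, b, c}
FOLLOW(C) = {a}
FOLLOW(S) = {$}
Therefore, FOLLOW(S) = {$}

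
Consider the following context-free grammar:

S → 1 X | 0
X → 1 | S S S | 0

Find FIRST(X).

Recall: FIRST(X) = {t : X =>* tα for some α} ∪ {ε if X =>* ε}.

We compute FIRST(X) using the standard algorithm.
FIRST(S) = {0, 1}
FIRST(X) = {0, 1}
Therefore, FIRST(X) = {0, 1}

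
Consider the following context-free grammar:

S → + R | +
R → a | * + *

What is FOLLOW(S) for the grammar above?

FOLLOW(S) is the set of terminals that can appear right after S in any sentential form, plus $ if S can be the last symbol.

We compute FOLLOW(S) using the standard algorithm.
FOLLOW(S) starts with {$}.
FIRST(R) = {*, a}
FIRST(S) = {+}
FOLLOW(R) = {$}
FOLLOW(S) = {$}
Therefore, FOLLOW(S) = {$}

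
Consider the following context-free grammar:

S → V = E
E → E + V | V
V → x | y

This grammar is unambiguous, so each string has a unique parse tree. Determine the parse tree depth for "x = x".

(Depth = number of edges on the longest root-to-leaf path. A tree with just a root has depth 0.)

3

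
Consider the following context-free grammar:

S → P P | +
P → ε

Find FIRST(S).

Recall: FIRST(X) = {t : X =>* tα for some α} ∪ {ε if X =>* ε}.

We compute FIRST(S) using the standard algorithm.
FIRST(P) = {ε}
FIRST(S) = {+, ε}
Therefore, FIRST(S) = {+, ε}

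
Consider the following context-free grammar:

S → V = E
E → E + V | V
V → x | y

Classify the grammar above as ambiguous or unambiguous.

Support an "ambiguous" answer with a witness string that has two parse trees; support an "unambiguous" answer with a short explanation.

Unambiguous - every string in the language has a unique parse tree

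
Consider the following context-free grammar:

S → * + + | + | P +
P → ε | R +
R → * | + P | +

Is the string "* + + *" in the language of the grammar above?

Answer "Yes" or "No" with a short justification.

No - no valid derivation exists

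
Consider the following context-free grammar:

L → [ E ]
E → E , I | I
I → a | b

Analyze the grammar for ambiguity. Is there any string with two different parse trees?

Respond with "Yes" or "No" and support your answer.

No - the grammar is unambiguous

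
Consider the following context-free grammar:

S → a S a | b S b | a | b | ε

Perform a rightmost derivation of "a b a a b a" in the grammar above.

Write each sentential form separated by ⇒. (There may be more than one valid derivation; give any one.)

S ⇒ a S a ⇒ a b S b a ⇒ a b a S a b a ⇒ a b a a b a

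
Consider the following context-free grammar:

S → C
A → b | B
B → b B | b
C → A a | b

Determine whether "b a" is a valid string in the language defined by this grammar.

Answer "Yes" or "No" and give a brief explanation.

Yes - a valid derivation exists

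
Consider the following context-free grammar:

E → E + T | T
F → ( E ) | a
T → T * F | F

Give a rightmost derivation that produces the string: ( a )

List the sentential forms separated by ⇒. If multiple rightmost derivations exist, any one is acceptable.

E ⇒ T ⇒ F ⇒ ( E ) ⇒ ( T ) ⇒ ( F ) ⇒ ( a )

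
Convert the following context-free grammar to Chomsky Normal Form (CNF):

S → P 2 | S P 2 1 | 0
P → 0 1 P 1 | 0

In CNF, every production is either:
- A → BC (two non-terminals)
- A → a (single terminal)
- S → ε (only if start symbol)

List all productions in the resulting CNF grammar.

T2 → 2; T1 → 1; S → 0; T0 → 0; P → 0; S → P T2; S → S X0; X0 → P X1; X1 → T2 T1; P → T0 X2; X2 → T1 X3; X3 → P T1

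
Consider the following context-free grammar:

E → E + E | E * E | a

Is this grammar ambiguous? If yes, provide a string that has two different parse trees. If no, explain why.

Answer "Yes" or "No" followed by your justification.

Yes - the string 'a * a * a * a * a' has two distinct leftmost derivations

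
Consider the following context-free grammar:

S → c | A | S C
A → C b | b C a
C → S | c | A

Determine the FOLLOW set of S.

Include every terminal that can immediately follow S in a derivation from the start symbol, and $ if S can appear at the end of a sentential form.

We compute FOLLOW(S) using the standard algorithm.
FOLLOW(S) starts with {$}.
FIRST(A) = {b, c}
FIRST(C) = {b, c}
FIRST(S) = {b, c}
FOLLOW(A) = {$, a, b, c}
FOLLOW(C) = {$, a, b, c}
FOLLOW(S) = {$, a, b, c}
Therefore, FOLLOW(S) = {$, a, b, c}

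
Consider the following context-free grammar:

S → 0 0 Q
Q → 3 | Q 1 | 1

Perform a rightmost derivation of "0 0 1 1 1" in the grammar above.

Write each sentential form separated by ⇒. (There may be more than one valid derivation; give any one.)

S ⇒ 0 0 Q ⇒ 0 0 Q 1 ⇒ 0 0 Q 1 1 ⇒ 0 0 1 1 1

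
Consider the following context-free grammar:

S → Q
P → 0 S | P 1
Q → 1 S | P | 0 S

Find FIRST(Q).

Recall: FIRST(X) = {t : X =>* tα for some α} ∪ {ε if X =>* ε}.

We compute FIRST(Q) using the standard algorithm.
FIRST(P) = {0}
FIRST(Q) = {0, 1}
FIRST(S) = {0, 1}
Therefore, FIRST(Q) = {0, 1}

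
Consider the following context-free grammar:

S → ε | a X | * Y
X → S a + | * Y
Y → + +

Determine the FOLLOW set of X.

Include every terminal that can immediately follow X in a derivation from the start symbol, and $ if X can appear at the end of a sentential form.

We compute FOLLOW(X) using the standard algorithm.
FOLLOW(S) starts with {$}.
FIRST(S) = {*, a, ε}
FIRST(X) = {*, a}
FIRST(Y) = {+}
FOLLOW(S) = {$, a}
FOLLOW(X) = {$, a}
FOLLOW(Y) = {$, a}
Therefore, FOLLOW(X) = {$, a}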